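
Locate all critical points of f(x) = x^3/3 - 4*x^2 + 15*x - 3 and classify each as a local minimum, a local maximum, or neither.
f'(x) = x^2 - 8*x + 15

Solve f'(x) = 0:
  Factor: x^2 - 8*x + 15 = (x - 5)*(x - 3) = 0.
  ⇒ x = 3, 5

f''(x) = 2*x - 8
Second-derivative test at each critical point:
  f''(3) = -2 < 0 → local maximum
  f''(5) = 2 > 0 → local minimum

Critical points: x = 3 (local maximum); x = 5 (local minimum)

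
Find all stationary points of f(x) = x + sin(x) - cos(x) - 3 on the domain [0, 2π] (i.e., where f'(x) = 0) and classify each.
f'(x) = sin(x) + cos(x) + 1

Solve f'(x) = 0 on [0, 2π]:
  f'(x) = 0 ⇔ sin(x) + cos(x) = -1. Write the left side as R·cos(x + φ) with R = √(1² + (-1)²) = sqrt(2), cos φ = sqrt(2)/2, sin φ = -sqrt(2)/2; then cos(x + φ) = -sqrt(2)/2. Solve for x and keep the solutions lying in [0, 2π].
  ⇒ x = pi ≈ 3.1416, 3*pi/2 ≈ 4.7124

f''(x) = -sin(x) + cos(x)
Second-derivative test at each critical point:
  f''(3.1416) = -1 < 0 → local maximum
  f''(4.7124) = 1 > 0 → local minimum

Critical points: x = pi ≈ 3.1416 (local maximum); x = 3*pi/2 ≈ 4.7124 (local minimum)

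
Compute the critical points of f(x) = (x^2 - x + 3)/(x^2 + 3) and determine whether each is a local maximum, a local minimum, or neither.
f'(x) = (x^2 - 3)/(x^4 + 6*x^2 + 9)

Solve f'(x) = 0:
  f'(x) = (x^2 - 3)/(x^2 + 3)^2; the denominator is positive wherever f is defined, so f'(x) = 0 ⇔ x^2 - 3 = 0.
  x^2 - 3 = 0 has no rational roots; quadratic formula: x = (0 ± √12)/2.
  ⇒ x = -sqrt(3) ≈ -1.7321, sqrt(3) ≈ 1.7321

f''(x) = 2*x*(9 - x^2)/(x^6 + 9*x^4 + 27*x^2 + 27)
Second-derivative test at each critical point:
  f''(-1.7321) = -0.0962 < 0 → local maximum
  f''(1.7321) = 0.0962 > 0 → local minimum

Critical points: x = -sqrt(3) ≈ -1.7321 (local maximum); x = sqrt(3) ≈ 1.7321 (local minimum)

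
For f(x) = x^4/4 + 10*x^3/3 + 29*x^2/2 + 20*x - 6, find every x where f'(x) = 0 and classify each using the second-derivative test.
f'(x) = x^3 + 10*x^2 + 29*x + 20

Solve f'(x) = 0:
  Factor: x^3 + 10*x^2 + 29*x + 20 = (x + 1)*(x + 4)*(x + 5) = 0.
  ⇒ x = -5, -4, -1

f''(x) = 3*x^2 + 20*x + 29
Second-derivative test at each critical point:
  f''(-5) = 4 > 0 → local minimum
  f''(-4) = -3 < 0 → local maximum
  f''(-1) = 12 > 0 → local minimum

Critical points: x = -5 (local minimum); x = -4 (local maximum); x = -1 (local minimum)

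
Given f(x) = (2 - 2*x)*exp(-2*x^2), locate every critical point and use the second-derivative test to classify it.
f'(x) = 2*(4*x*(x - 1) - 1)*exp(-2*x^2)

Solve f'(x) = 0:
  f'(x) = (8*x^2 - 8*x - 2)·exp(-2*x^2) and exp(-2*x^2) > 0 for every x, so f'(x) = 0 ⇔ 8*x^2 - 8*x - 2 = 0.
  Factor: 8*x^2 - 8*x - 2 = 2*(4*x^2 - 4*x - 1); 4*x^2 - 4*x - 1 = 0 has no rational roots; quadratic formula: x = (4 ± √32)/8.
  ⇒ x = 1/2 - sqrt(2)/2 ≈ -0.2071, 1/2 + sqrt(2)/2 ≈ 1.2071

f''(x) = 8*(4*x^2*(1 - x) + 3*x - 1)*exp(-2*x^2)
Second-derivative test at each critical point:
  f''(-0.2071) = -10.3836 < 0 → local maximum
  f''(1.2071) = 0.6137 > 0 → local minimum

Critical points: x = 1/2 - sqrt(2)/2 ≈ -0.2071 (local maximum); x = 1/2 + sqrt(2)/2 ≈ 1.2071 (local minimum)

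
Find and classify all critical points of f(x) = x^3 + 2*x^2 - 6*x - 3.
f'(x) = 3*x^2 + 4*x - 6

Solve f'(x) = 0:
  3*x^2 + 4*x - 6 = 0 has no rational roots; quadratic formula: x = (-4 ± √88)/6.
  ⇒ x = -sqrt(22)/3 - 2/3 ≈ -2.2301, -2/3 + sqrt(22)/3 ≈ 0.8968

f''(x) = 6*x + 4
Second-derivative test at each critical point:
  f''(-2.2301) = -9.3808 < 0 → local maximum
  f''(0.8968) = 9.3808 > 0 → local minimum

Critical points: x = -sqrt(22)/3 - 2/3 ≈ -2.2301 (local maximum); x = -2/3 + sqrt(22)/3 ≈ 0.8968 (local minimum)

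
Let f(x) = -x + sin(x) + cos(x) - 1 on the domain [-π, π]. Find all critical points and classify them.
f'(x) = -sin(x) + cos(x) - 1

Solve f'(x) = 0 on [-π, π]:
  f'(x) = 0 ⇔ -sin(x) + cos(x) = 1. Write the left side as R·cos(x + φ) with R = √(1² + 1²) = sqrt(2), cos φ = sqrt(2)/2, sin φ = sqrt(2)/2; then cos(x + φ) = sqrt(2)/2. Solve for x and keep the solutions lying in [-π, π].
  ⇒ x = -pi/2 ≈ -1.5708, 0

f''(x) = -sin(x) - cos(x)
Second-derivative test at each critical point:
  f''(-1.5708) = 1 > 0 → local minimum
  f''(0) = -1 < 0 → local maximum

Critical points: x = -pi/2 ≈ -1.5708 (local minimum); x = 0 (local maximum)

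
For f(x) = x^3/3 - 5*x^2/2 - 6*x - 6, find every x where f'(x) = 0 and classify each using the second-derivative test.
f'(x) = x^2 - 5*x - 6

Solve f'(x) = 0:
  Factor: x^2 - 5*x - 6 = (x - 6)*(x + 1) = 0.
  ⇒ x = -1, 6

f''(x) = 2*x - 5
Second-derivative test at each critical point:
  f''(-1) = -7 < 0 → local maximum
  f''(6) = 7 > 0 → local minimum

Critical points: x = -1 (local maximum); x = 6 (local minimum)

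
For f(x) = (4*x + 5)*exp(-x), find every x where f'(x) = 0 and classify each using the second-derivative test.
f'(x) = (-4*x - 1)*exp(-x)

Solve f'(x) = 0:
  f'(x) = (-4*x - 1)·exp(-x) and exp(-x) > 0 for every x, so f'(x) = 0 ⇔ -4*x - 1 = 0.
  -4*x - 1 = 0.
  ⇒ x = -1/4

f''(x) = (4*x - 3)*exp(-x)
Second-derivative test at each critical point:
  f''(-1/4) = -5.1361 < 0 → local maximum

Critical points: x = -1/4 (local maximum)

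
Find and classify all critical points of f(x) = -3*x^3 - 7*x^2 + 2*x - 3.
f'(x) = -9*x^2 - 14*x + 2

Solve f'(x) = 0:
  9*x^2 + 14*x - 2 = 0 has no rational roots; quadratic formula: x = (-14 ± √268)/18.
  ⇒ x = -sqrt(67)/9 - 7/9 ≈ -1.6873, -7/9 + sqrt(67)/9 ≈ 0.1317

f''(x) = -18*x - 14
Second-derivative test at each critical point:
  f''(-1.6873) = 16.3707 > 0 → local minimum
  f''(0.1317) = -16.3707 < 0 → local maximum

Critical points: x = -sqrt(67)/9 - 7/9 ≈ -1.6873 (local minimum); x = -7/9 + sqrt(67)/9 ≈ 0.1317 (local maximum)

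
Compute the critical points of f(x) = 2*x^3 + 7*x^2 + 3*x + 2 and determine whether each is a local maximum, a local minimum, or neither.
f'(x) = 6*x^2 + 14*x + 3

Solve f'(x) = 0:
  6*x^2 + 14*x + 3 = 0 has no rational roots; quadratic formula: x = (-14 ± √124)/12.
  ⇒ x = -7/6 - sqrt(31)/6 ≈ -2.0946, -7/6 + sqrt(31)/6 ≈ -0.2387

f''(x) = 12*x + 14
Second-derivative test at each critical point:
  f''(-2.0946) = -11.1355 < 0 → local maximum
  f''(-0.2387) = 11.1355 > 0 → local minimum

Critical points: x = -7/6 - sqrt(31)/6 ≈ -2.0946 (local maximum); x = -7/6 + sqrt(31)/6 ≈ -0.2387 (local minimum)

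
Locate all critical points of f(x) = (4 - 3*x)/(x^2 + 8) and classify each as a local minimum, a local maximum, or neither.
f'(x) = (3*x^2 - 8*x - 24)/(x^4 + 16*x^2 + 64)

Solve f'(x) = 0:
  f'(x) = (3*x^2 - 8*x - 24)/(x^2 + 8)^2; the denominator is positive wherever f is defined, so f'(x) = 0 ⇔ 3*x^2 - 8*x - 24 = 0.
  3*x^2 - 8*x - 24 = 0 has no rational roots; quadratic formula: x = (8 ± √352)/6.
  ⇒ x = 4/3 - 2*sqrt(22)/3 ≈ -1.7936, 4/3 + 2*sqrt(22)/3 ≈ 4.4603

f''(x) = 2*(4*x^2*(4 - 3*x) + (9*x - 4)*(x^2 + 8))/(x^2 + 8)^3
Second-derivative test at each critical point:
  f''(-1.7936) = -0.1491 < 0 → local maximum
  f''(4.4603) = 0.0241 > 0 → local minimum

Critical points: x = 4/3 - 2*sqrt(22)/3 ≈ -1.7936 (local maximum); x = 4/3 + 2*sqrt(22)/3 ≈ 4.4603 (local minimum)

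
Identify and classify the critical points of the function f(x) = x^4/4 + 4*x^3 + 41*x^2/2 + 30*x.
f'(x) = x^3 + 12*x^2 + 41*x + 30

Solve f'(x) = 0:
  Factor: x^3 + 12*x^2 + 41*x + 30 = (x + 1)*(x + 5)*(x + 6) = 0.
  ⇒ x = -6, -5, -1

f''(x) = 3*x^2 + 24*x + 41
Second-derivative test at each critical point:
  f''(-6) = 5 > 0 → local minimum
  f''(-5) = -4 < 0 → local maximum
  f''(-1) = 20 > 0 → local minimum

Critical points: x = -6 (local minimum); x = -5 (local maximum); x = -1 (local minimum)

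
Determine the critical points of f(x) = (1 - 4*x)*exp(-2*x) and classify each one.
f'(x) = 2*(4*x - 3)*exp(-2*x)

Solve f'(x) = 0:
  f'(x) = (8*x - 6)·exp(-2*x) and exp(-2*x) > 0 for every x, so f'(x) = 0 ⇔ 8*x - 6 = 0.
  Factor: 8*x - 6 = 2*(4*x - 3) = 0.
  ⇒ x = 3/4

f''(x) = 4*(5 - 4*x)*exp(-2*x)
Second-derivative test at each critical point:
  f''(3/4) = 1.7850 > 0 → local minimum

Critical points: x = 3/4 (local minimum)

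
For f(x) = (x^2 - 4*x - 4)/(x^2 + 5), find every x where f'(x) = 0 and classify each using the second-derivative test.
f'(x) = 2*(2*x^2 + 9*x - 10)/(x^4 + 10*x^2 + 25)

Solve f'(x) = 0:
  f'(x) = 2*(2*x^2 + 9*x - 10)/(x^2 + 5)^2; the denominator is positive wherever f is defined, so f'(x) = 0 ⇔ 4*x^2 + 18*x - 20 = 0.
  Factor: 4*x^2 + 18*x - 20 = 2*(2*x^2 + 9*x - 10); 2*x^2 + 9*x - 10 = 0 has no rational roots; quadratic formula: x = (-9 ± √161)/4.
  ⇒ x = -sqrt(161)/4 - 9/4 ≈ -5.4221, -9/4 + sqrt(161)/4 ≈ 0.9221

f''(x) = 2*(-4*x^3 - 27*x^2 + 60*x + 45)/(x^6 + 15*x^4 + 75*x^2 + 125)
Second-derivative test at each critical point:
  f''(-5.4221) = -0.0214 < 0 → local maximum
  f''(0.9221) = 0.7414 > 0 → local minimum

Critical points: x = -sqrt(161)/4 - 9/4 ≈ -5.4221 (local maximum); x = -9/4 + sqrt(161)/4 ≈ 0.9221 (local minimum)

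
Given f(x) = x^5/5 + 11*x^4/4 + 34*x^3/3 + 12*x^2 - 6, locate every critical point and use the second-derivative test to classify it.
f'(x) = x*(x^3 + 11*x^2 + 34*x + 24)

Solve f'(x) = 0:
  Factor: x^4 + 11*x^3 + 34*x^2 + 24*x = x*(x + 1)*(x + 4)*(x + 6) = 0.
  ⇒ x = -6, -4, -1, 0

f''(x) = 4*x^3 + 33*x^2 + 68*x + 24
Second-derivative test at each critical point:
  f''(-6) = -60 < 0 → local maximum
  f''(-4) = 24 > 0 → local minimum
  f''(-1) = -15 < 0 → local maximum
  f''(0) = 24 > 0 → local minimum

Critical points: x = -6 (local maximum); x = -4 (local minimum); x = -1 (local maximum); x = 0 (local minimum)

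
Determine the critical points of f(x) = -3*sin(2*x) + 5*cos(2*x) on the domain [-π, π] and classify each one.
f'(x) = -10*sin(2*x) - 6*cos(2*x)

Solve f'(x) = 0 on [-π, π]:
  f'(x) = 0 ⇔ -3*cos(2*x) = 5*sin(2*x) ⇔ tan(2*x) = -3/5, i.e. 2*x = arctan(-3/5) + nπ; keep the solutions lying in [-π, π].
  ⇒ x = -pi/2 - atan(3/5)/2 ≈ -1.8410, -atan(3/5)/2 ≈ -0.2702, -atan(3/5)/2 + pi/2 ≈ 1.3006, pi - atan(3/5)/2 ≈ 2.8714

f''(x) = 12*sin(2*x) - 20*cos(2*x)
Second-derivative test at each critical point:
  f''(-1.8410) = 23.3238 > 0 → local minimum
  f''(-0.2702) = -23.3238 < 0 → local maximum
  f''(1.3006) = 23.3238 > 0 → local minimum
  f''(2.8714) = -23.3238 < 0 → local maximum

Critical points: x = -pi/2 - atan(3/5)/2 ≈ -1.8410 (local minimum); x = -atan(3/5)/2 ≈ -0.2702 (local maximum); x = -atan(3/5)/2 + pi/2 ≈ 1.3006 (local minimum); x = pi - atan(3/5)/2 ≈ 2.8714 (local maximum)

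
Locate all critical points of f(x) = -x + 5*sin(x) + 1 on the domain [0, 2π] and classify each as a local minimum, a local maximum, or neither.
f'(x) = 5*cos(x) - 1

Solve f'(x) = 0 on [0, 2π]:
  f'(x) = 0 ⇔ cos(x) = 1/5, i.e. x = ±arccos(1/5) + 2nπ; keep the solutions lying in [0, 2π].
  ⇒ x = acos(1/5) ≈ 1.3694, -acos(1/5) + 2*pi ≈ 4.9137

f''(x) = -5*sin(x)
Second-derivative test at each critical point:
  f''(1.3694) = -4.8990 < 0 → local maximum
  f''(4.9137) = 4.8990 > 0 → local minimum

Critical points: x = acos(1/5) ≈ 1.3694 (local maximum); x = -acos(1/5) + 2*pi ≈ 4.9137 (local minimum)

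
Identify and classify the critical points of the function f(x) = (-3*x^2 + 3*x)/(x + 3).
f'(x) = 3*(-x^2 - 6*x + 3)/(x^2 + 6*x + 9)

Solve f'(x) = 0:
  f'(x) = -3*(x^2 + 6*x - 3)/(x + 3)^2; the denominator is positive wherever f is defined, so f'(x) = 0 ⇔ -3*x^2 - 18*x + 9 = 0.
  Factor: -3*x^2 - 18*x + 9 = -3*(x^2 + 6*x - 3); x^2 + 6*x - 3 = 0 has no rational roots; quadratic formula: x = (-6 ± √48)/2.
  ⇒ x = -2*sqrt(3) - 3 ≈ -6.4641, -3 + 2*sqrt(3) ≈ 0.4641

f''(x) = -72/(x^3 + 9*x^2 + 27*x + 27)
Second-derivative test at each critical point:
  f''(-6.4641) = 1.7321 > 0 → local minimum
  f''(0.4641) = -1.7321 < 0 → local maximum

Critical points: x = -2*sqrt(3) - 3 ≈ -6.4641 (local minimum); x = -3 + 2*sqrt(3) ≈ 0.4641 (local maximum)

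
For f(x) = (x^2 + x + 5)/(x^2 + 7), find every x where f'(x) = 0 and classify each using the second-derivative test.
f'(x) = (-x^2 + 4*x + 7)/(x^4 + 14*x^2 + 49)

Solve f'(x) = 0:
  f'(x) = -(x^2 - 4*x - 7)/(x^2 + 7)^2; the denominator is positive wherever f is defined, so f'(x) = 0 ⇔ -x^2 + 4*x + 7 = 0.
  x^2 - 4*x - 7 = 0 has no rational roots; quadratic formula: x = (4 ± √44)/2.
  ⇒ x = 2 - sqrt(11) ≈ -1.3166, 2 + sqrt(11) ≈ 5.3166

f''(x) = 2*(x^3 - 6*x^2 - 21*x + 14)/(x^6 + 21*x^4 + 147*x^2 + 343)
Second-derivative test at each critical point:
  f''(-1.3166) = 0.0870 > 0 → local minimum
  f''(5.3166) = -0.0053 < 0 → local maximum

Critical points: x = 2 - sqrt(11) ≈ -1.3166 (local minimum); x = 2 + sqrt(11) ≈ 5.3166 (local maximum)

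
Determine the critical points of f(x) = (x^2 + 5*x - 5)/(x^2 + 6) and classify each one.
f'(x) = (-5*x^2 + 22*x + 30)/(x^4 + 12*x^2 + 36)

Solve f'(x) = 0:
  f'(x) = -(5*x^2 - 22*x - 30)/(x^2 + 6)^2; the denominator is positive wherever f is defined, so f'(x) = 0 ⇔ -5*x^2 + 22*x + 30 = 0.
  5*x^2 - 22*x - 30 = 0 has no rational roots; quadratic formula: x = (22 ± √1084)/10.
  ⇒ x = 11/5 - sqrt(271)/5 ≈ -1.0924, 11/5 + sqrt(271)/5 ≈ 5.4924

f''(x) = 2*(5*x^3 - 33*x^2 - 90*x + 66)/(x^6 + 18*x^4 + 108*x^2 + 216)
Second-derivative test at each critical point:
  f''(-1.0924) = 0.6363 > 0 → local minimum
  f''(5.4924) = -0.0252 < 0 → local maximum

Critical points: x = 11/5 - sqrt(271)/5 ≈ -1.0924 (local minimum); x = 11/5 + sqrt(271)/5 ≈ 5.4924 (local maximum)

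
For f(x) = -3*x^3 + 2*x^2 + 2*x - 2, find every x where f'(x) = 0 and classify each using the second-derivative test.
f'(x) = -9*x^2 + 4*x + 2

Solve f'(x) = 0:
  9*x^2 - 4*x - 2 = 0 has no rational roots; quadratic formula: x = (4 ± √88)/18.
  ⇒ x = 2/9 - sqrt(22)/9 ≈ -0.2989, 2/9 + sqrt(22)/9 ≈ 0.7434

f''(x) = 4 - 18*x
Second-derivative test at each critical point:
  f''(-0.2989) = 9.3808 > 0 → local minimum
  f''(0.7434) = -9.3808 < 0 → local maximum

Critical points: x = 2/9 - sqrt(22)/9 ≈ -0.2989 (local minimum); x = 2/9 + sqrt(22)/9 ≈ 0.7434 (local maximum)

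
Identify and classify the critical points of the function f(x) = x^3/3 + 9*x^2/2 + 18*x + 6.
f'(x) = x^2 + 9*x + 18

Solve f'(x) = 0:
  Factor: x^2 + 9*x + 18 = (x + 3)*(x + 6) = 0.
  ⇒ x = -6, -3

f''(x) = 2*x + 9
Second-derivative test at each critical point:
  f''(-6) = -3 < 0 → local maximum
  f''(-3) = 3 > 0 → local minimum

Critical points: x = -6 (local maximum); x = -3 (local minimum)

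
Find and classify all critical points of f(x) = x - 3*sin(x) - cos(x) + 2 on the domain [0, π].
f'(x) = sin(x) - 3*cos(x) + 1

Solve f'(x) = 0 on [0, π]:
  f'(x) = 0 ⇔ sin(x) - 3*cos(x) = -1. Write the left side as R·cos(x + φ) with R = √((-3)² + (-1)²) = sqrt(10), cos φ = -3*sqrt(10)/10, sin φ = -sqrt(10)/10; then cos(x + φ) = -sqrt(10)/10. Solve for x and keep the solutions lying in [0, π].
  ⇒ x = atan(4/3) ≈ 0.9273

f''(x) = 3*sin(x) + cos(x)
Second-derivative test at each critical point:
  f''(0.9273) = 3 > 0 → local minimum

Critical points: x = atan(4/3) ≈ 0.9273 (local minimum)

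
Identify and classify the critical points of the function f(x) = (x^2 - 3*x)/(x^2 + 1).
f'(x) = (3*x^2 + 2*x - 3)/(x^4 + 2*x^2 + 1)

Solve f'(x) = 0:
  f'(x) = (3*x^2 + 2*x - 3)/(x^2 + 1)^2; the denominator is positive wherever f is defined, so f'(x) = 0 ⇔ 3*x^2 + 2*x - 3 = 0.
  3*x^2 + 2*x - 3 = 0 has no rational roots; quadratic formula: x = (-2 ± √40)/6.
  ⇒ x = -sqrt(10)/3 - 1/3 ≈ -1.3874, -1/3 + sqrt(10)/3 ≈ 0.7208

f''(x) = 2*(-3*x^3 - 3*x^2 + 9*x + 1)/(x^6 + 3*x^4 + 3*x^2 + 1)
Second-derivative test at each critical point:
  f''(-1.3874) = -0.7393 < 0 → local maximum
  f''(0.7208) = 2.7393 > 0 → local minimum

Critical points: x = -sqrt(10)/3 - 1/3 ≈ -1.3874 (local maximum); x = -1/3 + sqrt(10)/3 ≈ 0.7208 (local minimum)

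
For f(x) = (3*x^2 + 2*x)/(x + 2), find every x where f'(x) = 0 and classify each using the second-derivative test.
f'(x) = (3*x^2 + 12*x + 4)/(x^2 + 4*x + 4)

Solve f'(x) = 0:
  f'(x) = (3*x^2 + 12*x + 4)/(x + 2)^2; the denominator is positive wherever f is defined, so f'(x) = 0 ⇔ 3*x^2 + 12*x + 4 = 0.
  3*x^2 + 12*x + 4 = 0 has no rational roots; quadratic formula: x = (-12 ± √96)/6.
  ⇒ x = -2 - 2*sqrt(6)/3 ≈ -3.6330, -2 + 2*sqrt(6)/3 ≈ -0.3670

f''(x) = 16/(x^3 + 6*x^2 + 12*x + 8)
Second-derivative test at each critical point:
  f''(-3.6330) = -3.6742 < 0 → local maximum
  f''(-0.3670) = 3.6742 > 0 → local minimum

Critical points: x = -2 - 2*sqrt(6)/3 ≈ -3.6330 (local maximum); x = -2 + 2*sqrt(6)/3 ≈ -0.3670 (local minimum)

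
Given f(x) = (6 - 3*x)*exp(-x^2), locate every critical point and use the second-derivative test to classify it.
f'(x) = 3*(2*x*(x - 2) - 1)*exp(-x^2)

Solve f'(x) = 0:
  f'(x) = (6*x^2 - 12*x - 3)·exp(-x^2) and exp(-x^2) > 0 for every x, so f'(x) = 0 ⇔ 6*x^2 - 12*x - 3 = 0.
  Factor: 6*x^2 - 12*x - 3 = 3*(2*x^2 - 4*x - 1); 2*x^2 - 4*x - 1 = 0 has no rational roots; quadratic formula: x = (4 ± √24)/4.
  ⇒ x = 1 - sqrt(6)/2 ≈ -0.2247, 1 + sqrt(6)/2 ≈ 2.2247

f''(x) = 6*(2*x^2*(2 - x) + 3*x - 2)*exp(-x^2)
Second-derivative test at each critical point:
  f''(-0.2247) = -13.9730 < 0 → local maximum
  f''(2.2247) = 0.1042 > 0 → local minimum

Critical points: x = 1 - sqrt(6)/2 ≈ -0.2247 (local maximum); x = 1 + sqrt(6)/2 ≈ 2.2247 (local minimum)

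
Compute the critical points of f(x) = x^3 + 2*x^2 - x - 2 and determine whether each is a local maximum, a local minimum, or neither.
f'(x) = 3*x^2 + 4*x - 1

Solve f'(x) = 0:
  3*x^2 + 4*x - 1 = 0 has no rational roots; quadratic formula: x = (-4 ± √28)/6.
  ⇒ x = -sqrt(7)/3 - 2/3 ≈ -1.5486, -2/3 + sqrt(7)/3 ≈ 0.2153

f''(x) = 6*x + 4
Second-derivative test at each critical point:
  f''(-1.5486) = -5.2915 < 0 → local maximum
  f''(0.2153) = 5.2915 > 0 → local minimum

Critical points: x = -sqrt(7)/3 - 2/3 ≈ -1.5486 (local maximum); x = -2/3 + sqrt(7)/3 ≈ 0.2153 (local minimum)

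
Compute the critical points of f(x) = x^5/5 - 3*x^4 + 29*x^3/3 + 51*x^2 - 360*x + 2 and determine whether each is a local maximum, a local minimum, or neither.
f'(x) = x^4 - 12*x^3 + 29*x^2 + 102*x - 360

Solve f'(x) = 0:
  Factor: x^4 - 12*x^3 + 29*x^2 + 102*x - 360 = (x - 6)*(x - 5)*(x - 4)*(x + 3) = 0.
  ⇒ x = -3, 4, 5, 6

f''(x) = 4*x^3 - 36*x^2 + 58*x + 102
Second-derivative test at each critical point:
  f''(-3) = -504 < 0 → local maximum
  f''(4) = 14 > 0 → local minimum
  f''(5) = -8 < 0 → local maximum
  f''(6) = 18 > 0 → local minimum

Critical points: x = -3 (local maximum); x = 4 (local minimum); x = 5 (local maximum); x = 6 (local minimum)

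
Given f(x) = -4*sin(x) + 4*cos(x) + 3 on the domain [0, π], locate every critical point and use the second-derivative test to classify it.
f'(x) = -4*sqrt(2)*sin(x + pi/4)

Solve f'(x) = 0 on [0, π]:
  f'(x) = 0 ⇔ -4*cos(x) = 4*sin(x) ⇔ tan(x) = -1, i.e. x = arctan(-1) + nπ; keep the solutions lying in [0, π].
  ⇒ x = 3*pi/4 ≈ 2.3562

f''(x) = -4*sqrt(2)*cos(x + pi/4)
Second-derivative test at each critical point:
  f''(2.3562) = 5.6569 > 0 → local minimum

Critical points: x = 3*pi/4 ≈ 2.3562 (local minimum)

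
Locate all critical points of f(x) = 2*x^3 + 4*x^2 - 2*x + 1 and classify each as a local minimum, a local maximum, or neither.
f'(x) = 6*x^2 + 8*x - 2

Solve f'(x) = 0:
  Factor: 6*x^2 + 8*x - 2 = 2*(3*x^2 + 4*x - 1); 3*x^2 + 4*x - 1 = 0 has no rational roots; quadratic formula: x = (-4 ± √28)/6.
  ⇒ x = -sqrt(7)/3 - 2/3 ≈ -1.5486, -2/3 + sqrt(7)/3 ≈ 0.2153

f''(x) = 12*x + 8
Second-derivative test at each critical point:
  f''(-1.5486) = -10.5830 < 0 → local maximum
  f''(0.2153) = 10.5830 > 0 → local minimum

Critical points: x = -sqrt(7)/3 - 2/3 ≈ -1.5486 (local maximum); x = -2/3 + sqrt(7)/3 ≈ 0.2153 (local minimum)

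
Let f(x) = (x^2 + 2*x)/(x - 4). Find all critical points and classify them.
f'(x) = (x^2 - 8*x - 8)/(x^2 - 8*x + 16)

Solve f'(x) = 0:
  f'(x) = (x^2 - 8*x - 8)/(x - 4)^2; the denominator is positive wherever f is defined, so f'(x) = 0 ⇔ x^2 - 8*x - 8 = 0.
  x^2 - 8*x - 8 = 0 has no rational roots; quadratic formula: x = (8 ± √96)/2.
  ⇒ x = 4 - 2*sqrt(6) ≈ -0.8990, 4 + 2*sqrt(6) ≈ 8.8990

f''(x) = 48/(x^3 - 12*x^2 + 48*x - 64)
Second-derivative test at each critical point:
  f''(-0.8990) = -0.4082 < 0 → local maximum
  f''(8.8990) = 0.4082 > 0 → local minimum

Critical points: x = 4 - 2*sqrt(6) ≈ -0.8990 (local maximum); x = 4 + 2*sqrt(6) ≈ 8.8990 (local minimum)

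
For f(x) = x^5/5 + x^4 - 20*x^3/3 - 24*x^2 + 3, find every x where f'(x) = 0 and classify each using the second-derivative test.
f'(x) = x*(x^3 + 4*x^2 - 20*x - 48)

Solve f'(x) = 0:
  Factor: x^4 + 4*x^3 - 20*x^2 - 48*x = x*(x - 4)*(x + 2)*(x + 6) = 0.
  ⇒ x = -6, -2, 0, 4

f''(x) = 4*x^3 + 12*x^2 - 40*x - 48
Second-derivative test at each critical point:
  f''(-6) = -240 < 0 → local maximum
  f''(-2) = 48 > 0 → local minimum
  f''(0) = -48 < 0 → local maximum
  f''(4) = 240 > 0 → local minimum

Critical points: x = -6 (local maximum); x = -2 (local minimum); x = 0 (local maximum); x = 4 (local minimum)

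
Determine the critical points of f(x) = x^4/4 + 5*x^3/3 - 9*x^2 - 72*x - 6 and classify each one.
f'(x) = x^3 + 5*x^2 - 18*x - 72

Solve f'(x) = 0:
  Factor: x^3 + 5*x^2 - 18*x - 72 = (x - 4)*(x + 3)*(x + 6) = 0.
  ⇒ x = -6, -3, 4

f''(x) = 3*x^2 + 10*x - 18
Second-derivative test at each critical point:
  f''(-6) = 30 > 0 → local minimum
  f''(-3) = -21 < 0 → local maximum
  f''(4) = 70 > 0 → local minimum

Critical points: x = -6 (local minimum); x = -3 (local maximum); x = 4 (local minimum)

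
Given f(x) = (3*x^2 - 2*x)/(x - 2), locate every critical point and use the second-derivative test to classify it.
f'(x) = (3*x^2 - 12*x + 4)/(x^2 - 4*x + 4)

Solve f'(x) = 0:
  f'(x) = (3*x^2 - 12*x + 4)/(x - 2)^2; the denominator is positive wherever f is defined, so f'(x) = 0 ⇔ 3*x^2 - 12*x + 4 = 0.
  3*x^2 - 12*x + 4 = 0 has no rational roots; quadratic formula: x = (12 ± √96)/6.
  ⇒ x = 2 - 2*sqrt(6)/3 ≈ 0.3670, 2*sqrt(6)/3 + 2 ≈ 3.6330

f''(x) = 16/(x^3 - 6*x^2 + 12*x - 8)
Second-derivative test at each critical point:
  f''(0.3670) = -3.6742 < 0 → local maximum
  f''(3.6330) = 3.6742 > 0 → local minimum

Critical points: x = 2 - 2*sqrt(6)/3 ≈ 0.3670 (local maximum); x = 2*sqrt(6)/3 + 2 ≈ 3.6330 (local minimum)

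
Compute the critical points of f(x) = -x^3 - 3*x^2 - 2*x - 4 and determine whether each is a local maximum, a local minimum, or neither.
f'(x) = -3*x^2 - 6*x - 2

Solve f'(x) = 0:
  3*x^2 + 6*x + 2 = 0 has no rational roots; quadratic formula: x = (-6 ± √12)/6.
  ⇒ x = -1 - sqrt(3)/3 ≈ -1.5774, -1 + sqrt(3)/3 ≈ -0.4226

f''(x) = -6*x - 6
Second-derivative test at each critical point:
  f''(-1.5774) = 3.4641 > 0 → local minimum
  f''(-0.4226) = -3.4641 < 0 → local maximum

Critical points: x = -1 - sqrt(3)/3 ≈ -1.5774 (local minimum); x = -1 + sqrt(3)/3 ≈ -0.4226 (local maximum)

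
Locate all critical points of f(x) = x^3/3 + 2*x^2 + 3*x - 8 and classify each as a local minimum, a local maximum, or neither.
f'(x) = x^2 + 4*x + 3

Solve f'(x) = 0:
  Factor: x^2 + 4*x + 3 = (x + 1)*(x + 3) = 0.
  ⇒ x = -3, -1

f''(x) = 2*x + 4
Second-derivative test at each critical point:
  f''(-3) = -2 < 0 → local maximum
  f''(-1) = 2 > 0 → local minimum

Critical points: x = -3 (local maximum); x = -1 (local minimum)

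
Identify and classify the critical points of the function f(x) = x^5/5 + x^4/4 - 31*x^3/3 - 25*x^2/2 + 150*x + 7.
f'(x) = x^4 + x^3 - 31*x^2 - 25*x + 150

Solve f'(x) = 0:
  Factor: x^4 + x^3 - 31*x^2 - 25*x + 150 = (x - 5)*(x - 2)*(x + 3)*(x + 5) = 0.
  ⇒ x = -5, -3, 2, 5

f''(x) = 4*x^3 + 3*x^2 - 62*x - 25
Second-derivative test at each critical point:
  f''(-5) = -140 < 0 → local maximum
  f''(-3) = 80 > 0 → local minimum
  f''(2) = -105 < 0 → local maximum
  f''(5) = 240 > 0 → local minimum

Critical points: x = -5 (local maximum); x = -3 (local minimum); x = 2 (local maximum); x = 5 (local minimum)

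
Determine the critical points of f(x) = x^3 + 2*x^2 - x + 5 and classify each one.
f'(x) = 3*x^2 + 4*x - 1

Solve f'(x) = 0:
  3*x^2 + 4*x - 1 = 0 has no rational roots; quadratic formula: x = (-4 ± √28)/6.
  ⇒ x = -sqrt(7)/3 - 2/3 ≈ -1.5486, -2/3 + sqrt(7)/3 ≈ 0.2153

f''(x) = 6*x + 4
Second-derivative test at each critical point:
  f''(-1.5486) = -5.2915 < 0 → local maximum
  f''(0.2153) = 5.2915 > 0 → local minimum

Critical points: x = -sqrt(7)/3 - 2/3 ≈ -1.5486 (local maximum); x = -2/3 + sqrt(7)/3 ≈ 0.2153 (local minimum)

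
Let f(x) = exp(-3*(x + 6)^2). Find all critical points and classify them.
f'(x) = 6*(-x - 6)*exp(-3*(x + 6)^2)

Solve f'(x) = 0:
  f'(x) = (-6*x - 36)·exp(-3*(x + 6)^2) and exp(-3*(x + 6)^2) > 0 for every x, so f'(x) = 0 ⇔ -6*x - 36 = 0.
  Factor: -6*x - 36 = -6*(x + 6) = 0.
  ⇒ x = -6

f''(x) = 6*(6*(x + 6)^2 - 1)*exp(-3*(x + 6)^2)
Second-derivative test at each critical point:
  f''(-6) = -6 < 0 → local maximum

Critical points: x = -6 (local maximum)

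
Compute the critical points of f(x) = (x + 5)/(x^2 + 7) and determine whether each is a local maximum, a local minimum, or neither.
f'(x) = (x^2 - 2*x*(x + 5) + 7)/(x^2 + 7)^2

Solve f'(x) = 0:
  f'(x) = -(x^2 + 10*x - 7)/(x^2 + 7)^2; the denominator is positive wherever f is defined, so f'(x) = 0 ⇔ -x^2 - 10*x + 7 = 0.
  x^2 + 10*x - 7 = 0 has no rational roots; quadratic formula: x = (-10 ± √128)/2.
  ⇒ x = -4*sqrt(2) - 5 ≈ -10.6569, -5 + 4*sqrt(2) ≈ 0.6569

f''(x) = 2*(4*x^2*(x + 5) - (3*x + 5)*(x^2 + 7))/(x^2 + 7)^3
Second-derivative test at each critical point:
  f''(-10.6569) = 0.0008 > 0 → local minimum
  f''(0.6569) = -0.2049 < 0 → local maximum

Critical points: x = -4*sqrt(2) - 5 ≈ -10.6569 (local minimum); x = -5 + 4*sqrt(2) ≈ 0.6569 (local maximum)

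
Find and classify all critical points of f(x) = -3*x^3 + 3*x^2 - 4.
f'(x) = 3*x*(2 - 3*x)

Solve f'(x) = 0:
  Factor: -9*x^2 + 6*x = -3*x*(3*x - 2) = 0.
  ⇒ x = 0, 2/3

f''(x) = 6 - 18*x
Second-derivative test at each critical point:
  f''(0) = 6 > 0 → local minimum
  f''(2/3) = -6 < 0 → local maximum

Critical points: x = 0 (local minimum); x = 2/3 (local maximum)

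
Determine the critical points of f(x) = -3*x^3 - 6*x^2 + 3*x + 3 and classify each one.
f'(x) = -9*x^2 - 12*x + 3

Solve f'(x) = 0:
  Factor: -9*x^2 - 12*x + 3 = -3*(3*x^2 + 4*x - 1); 3*x^2 + 4*x - 1 = 0 has no rational roots; quadratic formula: x = (-4 ± √28)/6.
  ⇒ x = -sqrt(7)/3 - 2/3 ≈ -1.5486, -2/3 + sqrt(7)/3 ≈ 0.2153

f''(x) = -18*x - 12
Second-derivative test at each critical point:
  f''(-1.5486) = 15.8745 > 0 → local minimum
  f''(0.2153) = -15.8745 < 0 → local maximum

Critical points: x = -sqrt(7)/3 - 2/3 ≈ -1.5486 (local minimum); x = -2/3 + sqrt(7)/3 ≈ 0.2153 (local maximum)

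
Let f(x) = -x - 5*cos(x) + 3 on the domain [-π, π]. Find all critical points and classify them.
f'(x) = 5*sin(x) - 1

Solve f'(x) = 0 on [-π, π]:
  f'(x) = 0 ⇔ sin(x) = 1/5, i.e. x = arcsin(1/5) + 2nπ or x = π − arcsin(1/5) + 2nπ; keep the solutions lying in [-π, π].
  ⇒ x = asin(1/5) ≈ 0.2014, pi - asin(1/5) ≈ 2.9402

f''(x) = 5*cos(x)
Second-derivative test at each critical point:
  f''(0.2014) = 4.8990 > 0 → local minimum
  f''(2.9402) = -4.8990 < 0 → local maximum

Critical points: x = asin(1/5) ≈ 0.2014 (local minimum); x = pi - asin(1/5) ≈ 2.9402 (local maximum)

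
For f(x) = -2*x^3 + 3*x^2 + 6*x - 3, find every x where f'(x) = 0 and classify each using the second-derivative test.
f'(x) = -6*x^2 + 6*x + 6

Solve f'(x) = 0:
  Factor: -6*x^2 + 6*x + 6 = -6*(x^2 - x - 1); x^2 - x - 1 = 0 has no rational roots; quadratic formula: x = (1 ± √5)/2.
  ⇒ x = 1/2 - sqrt(5)/2 ≈ -0.6180, 1/2 + sqrt(5)/2 ≈ 1.6180

f''(x) = 6 - 12*x
Second-derivative test at each critical point:
  f''(-0.6180) = 13.4164 > 0 → local minimum
  f''(1.6180) = -13.4164 < 0 → local maximum

Critical points: x = 1/2 - sqrt(5)/2 ≈ -0.6180 (local minimum); x = 1/2 + sqrt(5)/2 ≈ 1.6180 (local maximum)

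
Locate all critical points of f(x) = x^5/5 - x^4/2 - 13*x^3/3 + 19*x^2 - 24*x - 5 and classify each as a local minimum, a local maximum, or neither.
f'(x) = x^4 - 2*x^3 - 13*x^2 + 38*x - 24

Solve f'(x) = 0:
  Factor: x^4 - 2*x^3 - 13*x^2 + 38*x - 24 = (x - 3)*(x - 2)*(x - 1)*(x + 4) = 0.
  ⇒ x = -4, 1, 2, 3

f''(x) = 4*x^3 - 6*x^2 - 26*x + 38
Second-derivative test at each critical point:
  f''(-4) = -210 < 0 → local maximum
  f''(1) = 10 > 0 → local minimum
  f''(2) = -6 < 0 → local maximum
  f''(3) = 14 > 0 → local minimum

Critical points: x = -4 (local maximum); x = 1 (local minimum); x = 2 (local maximum); x = 3 (local minimum)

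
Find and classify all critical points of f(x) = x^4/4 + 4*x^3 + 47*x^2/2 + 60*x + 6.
f'(x) = x^3 + 12*x^2 + 47*x + 60

Solve f'(x) = 0:
  Factor: x^3 + 12*x^2 + 47*x + 60 = (x + 3)*(x + 4)*(x + 5) = 0.
  ⇒ x = -5, -4, -3

f''(x) = 3*x^2 + 24*x + 47
Second-derivative test at each critical point:
  f''(-5) = 2 > 0 → local minimum
  f''(-4) = -1 < 0 → local maximum
  f''(-3) = 2 > 0 → local minimum

Critical points: x = -5 (local minimum); x = -4 (local maximum); x = -3 (local minimum)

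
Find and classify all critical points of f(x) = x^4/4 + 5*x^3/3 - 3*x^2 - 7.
f'(x) = x*(x^2 + 5*x - 6)

Solve f'(x) = 0:
  Factor: x^3 + 5*x^2 - 6*x = x*(x - 1)*(x + 6) = 0.
  ⇒ x = -6, 0, 1

f''(x) = 3*x^2 + 10*x - 6
Second-derivative test at each critical point:
  f''(-6) = 42 > 0 → local minimum
  f''(0) = -6 < 0 → local maximum
  f''(1) = 7 > 0 → local minimum

Critical points: x = -6 (local minimum); x = 0 (local maximum); x = 1 (local minimum)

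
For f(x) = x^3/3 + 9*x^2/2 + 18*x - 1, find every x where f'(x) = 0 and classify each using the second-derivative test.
f'(x) = x^2 + 9*x + 18

Solve f'(x) = 0:
  Factor: x^2 + 9*x + 18 = (x + 3)*(x + 6) = 0.
  ⇒ x = -6, -3

f''(x) = 2*x + 9
Second-derivative test at each critical point:
  f''(-6) = -3 < 0 → local maximum
  f''(-3) = 3 > 0 → local minimum

Critical points: x = -6 (local maximum); x = -3 (local minimum)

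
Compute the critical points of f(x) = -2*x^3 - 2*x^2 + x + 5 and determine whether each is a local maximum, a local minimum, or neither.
f'(x) = -6*x^2 - 4*x + 1

Solve f'(x) = 0:
  6*x^2 + 4*x - 1 = 0 has no rational roots; quadratic formula: x = (-4 ± √40)/12.
  ⇒ x = -sqrt(10)/6 - 1/3 ≈ -0.8604, -1/3 + sqrt(10)/6 ≈ 0.1937

f''(x) = -12*x - 4
Second-derivative test at each critical point:
  f''(-0.8604) = 6.3246 > 0 → local minimum
  f''(0.1937) = -6.3246 < 0 → local maximum

Critical points: x = -sqrt(10)/6 - 1/3 ≈ -0.8604 (local minimum); x = -1/3 + sqrt(10)/6 ≈ 0.1937 (local maximum)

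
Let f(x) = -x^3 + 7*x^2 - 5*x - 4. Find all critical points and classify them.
f'(x) = -3*x^2 + 14*x - 5

Solve f'(x) = 0:
  3*x^2 - 14*x + 5 = 0 has no rational roots; quadratic formula: x = (14 ± √136)/6.
  ⇒ x = 7/3 - sqrt(34)/3 ≈ 0.3897, sqrt(34)/3 + 7/3 ≈ 4.2770

f''(x) = 14 - 6*x
Second-derivative test at each critical point:
  f''(0.3897) = 11.6619 > 0 → local minimum
  f''(4.2770) = -11.6619 < 0 → local maximum

Critical points: x = 7/3 - sqrt(34)/3 ≈ 0.3897 (local minimum); x = sqrt(34)/3 + 7/3 ≈ 4.2770 (local maximum)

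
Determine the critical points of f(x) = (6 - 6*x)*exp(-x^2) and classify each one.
f'(x) = 6*(2*x*(x - 1) - 1)*exp(-x^2)

Solve f'(x) = 0:
  f'(x) = (12*x^2 - 12*x - 6)·exp(-x^2) and exp(-x^2) > 0 for every x, so f'(x) = 0 ⇔ 12*x^2 - 12*x - 6 = 0.
  Factor: 12*x^2 - 12*x - 6 = 6*(2*x^2 - 2*x - 1); 2*x^2 - 2*x - 1 = 0 has no rational roots; quadratic formula: x = (2 ± √12)/4.
  ⇒ x = 1/2 - sqrt(3)/2 ≈ -0.3660, 1/2 + sqrt(3)/2 ≈ 1.3660

f''(x) = 12*(2*x^2*(1 - x) + 3*x - 1)*exp(-x^2)
Second-derivative test at each critical point:
  f''(-0.3660) = -18.1785 < 0 → local maximum
  f''(1.3660) = 3.2162 > 0 → local minimum

Critical points: x = 1/2 - sqrt(3)/2 ≈ -0.3660 (local maximum); x = 1/2 + sqrt(3)/2 ≈ 1.3660 (local minimum)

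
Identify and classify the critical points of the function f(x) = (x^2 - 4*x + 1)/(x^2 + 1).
f'(x) = 4*(x^2 - 1)/(x^4 + 2*x^2 + 1)

Solve f'(x) = 0:
  f'(x) = 4*(x - 1)*(x + 1)/(x^2 + 1)^2; the denominator is positive wherever f is defined, so f'(x) = 0 ⇔ 4*x^2 - 4 = 0.
  Factor: 4*x^2 - 4 = 4*(x - 1)*(x + 1) = 0.
  ⇒ x = -1, 1

f''(x) = 8*x*(3 - x^2)/(x^6 + 3*x^4 + 3*x^2 + 1)
Second-derivative test at each critical point:
  f''(-1) = -2 < 0 → local maximum
  f''(1) = 2 > 0 → local minimum

Critical points: x = -1 (local maximum); x = 1 (local minimum)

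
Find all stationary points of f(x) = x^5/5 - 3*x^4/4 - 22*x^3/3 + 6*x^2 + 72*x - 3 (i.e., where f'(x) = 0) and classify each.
f'(x) = x^4 - 3*x^3 - 22*x^2 + 12*x + 72

Solve f'(x) = 0:
  Factor: x^4 - 3*x^3 - 22*x^2 + 12*x + 72 = (x - 6)*(x - 2)*(x + 2)*(x + 3) = 0.
  ⇒ x = -3, -2, 2, 6

f''(x) = 4*x^3 - 9*x^2 - 44*x + 12
Second-derivative test at each critical point:
  f''(-3) = -45 < 0 → local maximum
  f''(-2) = 32 > 0 → local minimum
  f''(2) = -80 < 0 → local maximum
  f''(6) = 288 > 0 → local minimum

Critical points: x = -3 (local maximum); x = -2 (local minimum); x = 2 (local maximum); x = 6 (local minimum)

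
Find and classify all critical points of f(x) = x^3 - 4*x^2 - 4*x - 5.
f'(x) = 3*x^2 - 8*x - 4

Solve f'(x) = 0:
  3*x^2 - 8*x - 4 = 0 has no rational roots; quadratic formula: x = (8 ± √112)/6.
  ⇒ x = 4/3 - 2*sqrt(7)/3 ≈ -0.4305, 4/3 + 2*sqrt(7)/3 ≈ 3.0972

f''(x) = 6*x - 8
Second-derivative test at each critical point:
  f''(-0.4305) = -10.5830 < 0 → local maximum
  f''(3.0972) = 10.5830 > 0 → local minimum

Critical points: x = 4/3 - 2*sqrt(7)/3 ≈ -0.4305 (local maximum); x = 4/3 + 2*sqrt(7)/3 ≈ 3.0972 (local minimum)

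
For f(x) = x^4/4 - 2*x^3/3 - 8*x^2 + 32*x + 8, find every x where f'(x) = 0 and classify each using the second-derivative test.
f'(x) = x^3 - 2*x^2 - 16*x + 32

Solve f'(x) = 0:
  Factor: x^3 - 2*x^2 - 16*x + 32 = (x - 4)*(x - 2)*(x + 4) = 0.
  ⇒ x = -4, 2, 4

f''(x) = 3*x^2 - 4*x - 16
Second-derivative test at each critical point:
  f''(-4) = 48 > 0 → local minimum
  f''(2) = -12 < 0 → local maximum
  f''(4) = 16 > 0 → local minimum

Critical points: x = -4 (local minimum); x = 2 (local maximum); x = 4 (local minimum)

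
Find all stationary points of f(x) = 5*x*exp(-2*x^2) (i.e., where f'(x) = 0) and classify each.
f'(x) = 5*(1 - 4*x^2)*exp(-2*x^2)

Solve f'(x) = 0:
  f'(x) = (5 - 20*x^2)·exp(-2*x^2) and exp(-2*x^2) > 0 for every x, so f'(x) = 0 ⇔ 5 - 20*x^2 = 0.
  Factor: 5 - 20*x^2 = -5*(2*x - 1)*(2*x + 1) = 0.
  ⇒ x = -1/2, 1/2

f''(x) = (80*x^3 - 60*x)*exp(-2*x^2)
Second-derivative test at each critical point:
  f''(-1/2) = 12.1306 > 0 → local minimum
  f''(1/2) = -12.1306 < 0 → local maximum

Critical points: x = -1/2 (local minimum); x = 1/2 (local maximum)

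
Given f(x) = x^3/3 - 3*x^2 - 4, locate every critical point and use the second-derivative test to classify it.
f'(x) = x*(x - 6)

Solve f'(x) = 0:
  Factor: x^2 - 6*x = x*(x - 6) = 0.
  ⇒ x = 0, 6

f''(x) = 2*x - 6
Second-derivative test at each critical point:
  f''(0) = -6 < 0 → local maximum
  f''(6) = 6 > 0 → local minimum

Critical points: x = 0 (local maximum); x = 6 (local minimum)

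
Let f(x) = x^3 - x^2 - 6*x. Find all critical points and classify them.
f'(x) = 3*x^2 - 2*x - 6

Solve f'(x) = 0:
  3*x^2 - 2*x - 6 = 0 has no rational roots; quadratic formula: x = (2 ± √76)/6.
  ⇒ x = 1/3 - sqrt(19)/3 ≈ -1.1196, 1/3 + sqrt(19)/3 ≈ 1.7863

f''(x) = 6*x - 2
Second-derivative test at each critical point:
  f''(-1.1196) = -8.7178 < 0 → local maximum
  f''(1.7863) = 8.7178 > 0 → local minimum

Critical points: x = 1/3 - sqrt(19)/3 ≈ -1.1196 (local maximum); x = 1/3 + sqrt(19)/3 ≈ 1.7863 (local minimum)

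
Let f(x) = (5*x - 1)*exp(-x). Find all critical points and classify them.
f'(x) = (6 - 5*x)*exp(-x)

Solve f'(x) = 0:
  f'(x) = (6 - 5*x)·exp(-x) and exp(-x) > 0 for every x, so f'(x) = 0 ⇔ 6 - 5*x = 0.
  6 - 5*x = 0.
  ⇒ x = 6/5

f''(x) = (5*x - 11)*exp(-x)
Second-derivative test at each critical point:
  f''(6/5) = -1.5060 < 0 → local maximum

Critical points: x = 6/5 (local maximum)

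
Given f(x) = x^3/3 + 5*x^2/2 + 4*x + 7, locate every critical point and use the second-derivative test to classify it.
f'(x) = x^2 + 5*x + 4

Solve f'(x) = 0:
  Factor: x^2 + 5*x + 4 = (x + 1)*(x + 4) = 0.
  ⇒ x = -4, -1

f''(x) = 2*x + 5
Second-derivative test at each critical point:
  f''(-4) = -3 < 0 → local maximum
  f''(-1) = 3 > 0 → local minimum

Critical points: x = -4 (local maximum); x = -1 (local minimum)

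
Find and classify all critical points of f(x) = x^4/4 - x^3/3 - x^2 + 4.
f'(x) = x*(x^2 - x - 2)

Solve f'(x) = 0:
  Factor: x^3 - x^2 - 2*x = x*(x - 2)*(x + 1) = 0.
  ⇒ x = -1, 0, 2

f''(x) = 3*x^2 - 2*x - 2
Second-derivative test at each critical point:
  f''(-1) = 3 > 0 → local minimum
  f''(0) = -2 < 0 → local maximum
  f''(2) = 6 > 0 → local minimum

Critical points: x = -1 (local minimum); x = 0 (local maximum); x = 2 (local minimum)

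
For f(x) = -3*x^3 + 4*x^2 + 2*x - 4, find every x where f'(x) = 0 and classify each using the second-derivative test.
f'(x) = -9*x^2 + 8*x + 2

Solve f'(x) = 0:
  9*x^2 - 8*x - 2 = 0 has no rational roots; quadratic formula: x = (8 ± √136)/18.
  ⇒ x = 4/9 - sqrt(34)/9 ≈ -0.2034, 4/9 + sqrt(34)/9 ≈ 1.0923

f''(x) = 8 - 18*x
Second-derivative test at each critical point:
  f''(-0.2034) = 11.6619 > 0 → local minimum
  f''(1.0923) = -11.6619 < 0 → local maximum

Critical points: x = 4/9 - sqrt(34)/9 ≈ -0.2034 (local minimum); x = 4/9 + sqrt(34)/9 ≈ 1.0923 (local maximum)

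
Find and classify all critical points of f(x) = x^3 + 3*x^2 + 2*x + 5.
f'(x) = 3*x^2 + 6*x + 2

Solve f'(x) = 0:
  3*x^2 + 6*x + 2 = 0 has no rational roots; quadratic formula: x = (-6 ± √12)/6.
  ⇒ x = -1 - sqrt(3)/3 ≈ -1.5774, -1 + sqrt(3)/3 ≈ -0.4226

f''(x) = 6*x + 6
Second-derivative test at each critical point:
  f''(-1.5774) = -3.4641 < 0 → local maximum
  f''(-0.4226) = 3.4641 > 0 → local minimum

Critical points: x = -1 - sqrt(3)/3 ≈ -1.5774 (local maximum); x = -1 + sqrt(3)/3 ≈ -0.4226 (local minimum)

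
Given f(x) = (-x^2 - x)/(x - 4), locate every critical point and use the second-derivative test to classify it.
f'(x) = (-x^2 + 8*x + 4)/(x^2 - 8*x + 16)

Solve f'(x) = 0:
  f'(x) = -(x^2 - 8*x - 4)/(x - 4)^2; the denominator is positive wherever f is defined, so f'(x) = 0 ⇔ -x^2 + 8*x + 4 = 0.
  x^2 - 8*x - 4 = 0 has no rational roots; quadratic formula: x = (8 ± √80)/2.
  ⇒ x = 4 - 2*sqrt(5) ≈ -0.4721, 4 + 2*sqrt(5) ≈ 8.4721

f''(x) = -40/(x^3 - 12*x^2 + 48*x - 64)
Second-derivative test at each critical point:
  f''(-0.4721) = 0.4472 > 0 → local minimum
  f''(8.4721) = -0.4472 < 0 → local maximum

Critical points: x = 4 - 2*sqrt(5) ≈ -0.4721 (local minimum); x = 4 + 2*sqrt(5) ≈ 8.4721 (local maximum)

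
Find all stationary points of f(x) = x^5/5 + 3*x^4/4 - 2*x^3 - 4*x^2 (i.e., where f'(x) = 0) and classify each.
f'(x) = x*(x^3 + 3*x^2 - 6*x - 8)

Solve f'(x) = 0:
  Factor: x^4 + 3*x^3 - 6*x^2 - 8*x = x*(x - 2)*(x + 1)*(x + 4) = 0.
  ⇒ x = -4, -1, 0, 2

f''(x) = 4*x^3 + 9*x^2 - 12*x - 8
Second-derivative test at each critical point:
  f''(-4) = -72 < 0 → local maximum
  f''(-1) = 9 > 0 → local minimum
  f''(0) = -8 < 0 → local maximum
  f''(2) = 36 > 0 → local minimum

Critical points: x = -4 (local maximum); x = -1 (local minimum); x = 0 (local maximum); x = 2 (local minimum)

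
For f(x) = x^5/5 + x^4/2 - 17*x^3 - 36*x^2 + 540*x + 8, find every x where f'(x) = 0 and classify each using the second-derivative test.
f'(x) = x^4 + 2*x^3 - 51*x^2 - 72*x + 540

Solve f'(x) = 0:
  Factor: x^4 + 2*x^3 - 51*x^2 - 72*x + 540 = (x - 6)*(x - 3)*(x + 5)*(x + 6) = 0.
  ⇒ x = -6, -5, 3, 6

f''(x) = 4*x^3 + 6*x^2 - 102*x - 72
Second-derivative test at each critical point:
  f''(-6) = -108 < 0 → local maximum
  f''(-5) = 88 > 0 → local minimum
  f''(3) = -216 < 0 → local maximum
  f''(6) = 396 > 0 → local minimum

Critical points: x = -6 (local maximum); x = -5 (local minimum); x = 3 (local maximum); x = 6 (local minimum)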